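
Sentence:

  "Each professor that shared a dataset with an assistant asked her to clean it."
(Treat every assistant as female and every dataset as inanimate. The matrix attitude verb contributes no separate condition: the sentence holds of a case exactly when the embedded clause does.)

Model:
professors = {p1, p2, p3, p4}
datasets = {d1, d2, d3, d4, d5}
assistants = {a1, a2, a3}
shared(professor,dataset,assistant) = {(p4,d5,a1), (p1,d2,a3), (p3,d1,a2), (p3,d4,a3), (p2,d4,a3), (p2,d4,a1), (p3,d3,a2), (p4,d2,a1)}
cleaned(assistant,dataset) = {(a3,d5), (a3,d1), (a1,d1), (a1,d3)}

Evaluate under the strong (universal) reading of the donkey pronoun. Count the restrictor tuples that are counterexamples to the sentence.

"her" takes "an assistant" as antecedent and "it" takes "a dataset"; both are donkey pronouns co-varying with the restrictor.
Strong reading: for every (p,d,a) with shared(p,d,a), cleaned(a,d).
Restrictor triples: (p1,d2,a3)→cleaned(a3,d2) ✗  (p2,d4,a1)→cleaned(a1,d4) ✗  (p2,d4,a3)→cleaned(a3,d4) ✗  (p3,d1,a2)→cleaned(a2,d1) ✗  (p3,d3,a2)→cleaned(a2,d3) ✗  (p3,d4,a3)→cleaned(a3,d4) ✗  (p4,d2,a1)→cleaned(a1,d2) ✗  (p4,d5,a1)→cleaned(a1,d5) ✗
Counterexamples (restrictor triples failing the scope): 8.

8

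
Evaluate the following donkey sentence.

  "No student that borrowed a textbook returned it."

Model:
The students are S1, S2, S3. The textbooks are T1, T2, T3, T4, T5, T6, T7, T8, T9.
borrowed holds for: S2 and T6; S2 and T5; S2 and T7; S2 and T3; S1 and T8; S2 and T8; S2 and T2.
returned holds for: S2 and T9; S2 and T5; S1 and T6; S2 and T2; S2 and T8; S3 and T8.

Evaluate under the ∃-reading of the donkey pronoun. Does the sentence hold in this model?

False

"it" takes "a textbook" as antecedent — a donkey pronoun bound across the clause boundary.
Truth condition: for no (s,t) with borrowed(s,t) does returned(s,t) hold.
Restrictor pairs — does the scope hold? (S1,T8):fails  (S2,T2):holds  (S2,T3):fails  (S2,T5):holds  (S2,T6):fails  (S2,T7):fails  (S2,T8):holds
Scope holds for 3 pair(s), so the sentence is false.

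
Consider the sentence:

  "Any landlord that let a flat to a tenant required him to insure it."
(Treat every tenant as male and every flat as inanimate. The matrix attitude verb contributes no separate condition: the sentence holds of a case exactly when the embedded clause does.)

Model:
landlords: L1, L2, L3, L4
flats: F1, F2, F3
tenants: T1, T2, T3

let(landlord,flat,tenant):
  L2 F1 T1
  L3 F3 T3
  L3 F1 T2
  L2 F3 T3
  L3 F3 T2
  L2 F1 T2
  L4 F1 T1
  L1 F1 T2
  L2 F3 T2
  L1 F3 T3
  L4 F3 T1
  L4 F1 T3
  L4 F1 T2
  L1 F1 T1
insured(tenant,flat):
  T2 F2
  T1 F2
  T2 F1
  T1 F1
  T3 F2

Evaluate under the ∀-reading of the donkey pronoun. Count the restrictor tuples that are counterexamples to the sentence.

7

"him" takes "a tenant" as antecedent and "it" takes "a flat"; both are donkey pronouns co-varying with the restrictor.
Strong reading: for every (l,f,t) with let(l,f,t), insured(t,f).
Restrictor triples: (L1,F1,T1)→insured(T1,F1) ✓  (L1,F1,T2)→insured(T2,F1) ✓  (L1,F3,T3)→insured(T3,F3) ✗  (L2,F1,T1)→insured(T1,F1) ✓  (L2,F1,T2)→insured(T2,F1) ✓  (L2,F3,T2)→insured(T2,F3) ✗  (L2,F3,T3)→insured(T3,F3) ✗  (L3,F1,T2)→insured(T2,F1) ✓  (L3,F3,T2)→insured(T2,F3) ✗  (L3,F3,T3)→insured(T3,F3) ✗  (L4,F1,T1)→insured(T1,F1) ✓  (L4,F1,T2)→insured(T2,F1) ✓  (L4,F1,T3)→insured(T3,F1) ✗  (L4,F3,T1)→insured(T1,F3) ✗
Counterexamples (restrictor triples failing the scope): 7.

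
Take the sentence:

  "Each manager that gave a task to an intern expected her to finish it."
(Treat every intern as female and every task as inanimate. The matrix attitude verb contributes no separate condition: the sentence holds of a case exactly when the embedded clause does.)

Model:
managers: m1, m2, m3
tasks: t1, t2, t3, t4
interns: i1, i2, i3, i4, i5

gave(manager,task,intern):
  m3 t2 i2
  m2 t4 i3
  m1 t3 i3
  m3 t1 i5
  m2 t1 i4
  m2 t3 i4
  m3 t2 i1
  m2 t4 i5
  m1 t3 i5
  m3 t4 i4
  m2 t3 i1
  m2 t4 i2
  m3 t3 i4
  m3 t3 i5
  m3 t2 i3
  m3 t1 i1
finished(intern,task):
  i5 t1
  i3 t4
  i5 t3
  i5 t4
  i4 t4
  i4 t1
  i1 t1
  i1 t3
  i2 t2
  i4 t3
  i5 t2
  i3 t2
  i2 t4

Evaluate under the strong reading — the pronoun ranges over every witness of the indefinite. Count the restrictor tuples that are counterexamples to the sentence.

2

"her" takes "an intern" as antecedent and "it" takes "a task"; both are donkey pronouns co-varying with the restrictor.
Strong reading: for every (m,t,i) with gave(m,t,i), finished(i,t).
Restrictor triples: (m1,t3,i3)→finished(i3,t3) ✗  (m1,t3,i5)→finished(i5,t3) ✓  (m2,t1,i4)→finished(i4,t1) ✓  (m2,t3,i1)→finished(i1,t3) ✓  (m2,t3,i4)→finished(i4,t3) ✓  (m2,t4,i2)→finished(i2,t4) ✓  (m2,t4,i3)→finished(i3,t4) ✓  (m2,t4,i5)→finished(i5,t4) ✓  (m3,t1,i1)→finished(i1,t1) ✓  (m3,t1,i5)→finished(i5,t1) ✓  (m3,t2,i1)→finished(i1,t2) ✗  (m3,t2,i2)→finished(i2,t2) ✓  (m3,t2,i3)→finished(i3,t2) ✓  (m3,t3,i4)→finished(i4,t3) ✓  (m3,t3,i5)→finished(i5,t3) ✓  (m3,t4,i4)→finished(i4,t4) ✓
Counterexamples (restrictor triples failing the scope): 2.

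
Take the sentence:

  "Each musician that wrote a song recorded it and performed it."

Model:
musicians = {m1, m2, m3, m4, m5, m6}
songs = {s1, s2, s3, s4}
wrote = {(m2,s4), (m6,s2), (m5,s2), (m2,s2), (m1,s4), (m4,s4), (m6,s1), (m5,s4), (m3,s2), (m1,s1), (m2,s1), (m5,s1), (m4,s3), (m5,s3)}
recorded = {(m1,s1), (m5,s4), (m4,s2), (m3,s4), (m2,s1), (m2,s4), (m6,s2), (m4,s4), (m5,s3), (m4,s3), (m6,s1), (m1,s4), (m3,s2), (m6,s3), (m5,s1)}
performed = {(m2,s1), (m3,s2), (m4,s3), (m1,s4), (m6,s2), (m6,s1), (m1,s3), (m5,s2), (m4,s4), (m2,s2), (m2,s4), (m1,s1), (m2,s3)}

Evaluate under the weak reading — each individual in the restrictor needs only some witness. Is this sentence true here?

"it" takes "a song" as antecedent — a donkey pronoun bound across the clause boundary.
Weak reading: every musician m with some wrote-song has at least one wrote-song s such that recorded(m,s) ∧ performed(m,s).
Per musician: m1:✓  m2:✓  m3:✓  m4:✓  m5:✗  m6:✓
m5 has no witness among its wrote-songs.

False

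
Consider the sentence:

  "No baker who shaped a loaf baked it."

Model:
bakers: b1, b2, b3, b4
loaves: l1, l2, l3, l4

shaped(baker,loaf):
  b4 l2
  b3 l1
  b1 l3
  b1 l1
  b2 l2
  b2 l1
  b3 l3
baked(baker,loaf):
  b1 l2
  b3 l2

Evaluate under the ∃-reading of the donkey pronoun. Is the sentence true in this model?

"it" takes "a loaf" as antecedent — a donkey pronoun bound across the clause boundary.
Truth condition: for no (b,l) with shaped(b,l) does baked(b,l) hold.
Restrictor pairs — does the scope hold? (b1,l1):fails  (b1,l3):fails  (b2,l1):fails  (b2,l2):fails  (b3,l1):fails  (b3,l3):fails  (b4,l2):fails
Scope holds for no restrictor pair, so the sentence is true.

True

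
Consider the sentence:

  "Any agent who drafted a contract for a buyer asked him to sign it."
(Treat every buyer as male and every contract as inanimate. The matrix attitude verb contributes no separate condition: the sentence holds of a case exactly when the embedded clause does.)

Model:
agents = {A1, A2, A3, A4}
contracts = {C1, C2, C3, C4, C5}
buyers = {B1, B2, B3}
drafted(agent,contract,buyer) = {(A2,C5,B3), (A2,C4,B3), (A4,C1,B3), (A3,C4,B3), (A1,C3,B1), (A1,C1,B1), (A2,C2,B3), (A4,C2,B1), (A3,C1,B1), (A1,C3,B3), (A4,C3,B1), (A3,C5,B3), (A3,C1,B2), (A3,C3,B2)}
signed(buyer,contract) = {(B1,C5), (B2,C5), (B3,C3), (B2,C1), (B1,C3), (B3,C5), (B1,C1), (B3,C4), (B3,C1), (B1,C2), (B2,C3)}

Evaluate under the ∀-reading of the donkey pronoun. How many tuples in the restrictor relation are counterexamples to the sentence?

1

"him" takes "a buyer" as antecedent and "it" takes "a contract"; both are donkey pronouns co-varying with the restrictor.
Strong reading: for every (a,c,b) with drafted(a,c,b), signed(b,c).
Restrictor triples: (A1,C1,B1)→signed(B1,C1) ✓  (A1,C3,B1)→signed(B1,C3) ✓  (A1,C3,B3)→signed(B3,C3) ✓  (A2,C2,B3)→signed(B3,C2) ✗  (A2,C4,B3)→signed(B3,C4) ✓  (A2,C5,B3)→signed(B3,C5) ✓  (A3,C1,B1)→signed(B1,C1) ✓  (A3,C1,B2)→signed(B2,C1) ✓  (A3,C3,B2)→signed(B2,C3) ✓  (A3,C4,B3)→signed(B3,C4) ✓  (A3,C5,B3)→signed(B3,C5) ✓  (A4,C1,B3)→signed(B3,C1) ✓  (A4,C2,B1)→signed(B1,C2) ✓  (A4,C3,B1)→signed(B1,C3) ✓
Counterexamples (restrictor triples failing the scope): 1.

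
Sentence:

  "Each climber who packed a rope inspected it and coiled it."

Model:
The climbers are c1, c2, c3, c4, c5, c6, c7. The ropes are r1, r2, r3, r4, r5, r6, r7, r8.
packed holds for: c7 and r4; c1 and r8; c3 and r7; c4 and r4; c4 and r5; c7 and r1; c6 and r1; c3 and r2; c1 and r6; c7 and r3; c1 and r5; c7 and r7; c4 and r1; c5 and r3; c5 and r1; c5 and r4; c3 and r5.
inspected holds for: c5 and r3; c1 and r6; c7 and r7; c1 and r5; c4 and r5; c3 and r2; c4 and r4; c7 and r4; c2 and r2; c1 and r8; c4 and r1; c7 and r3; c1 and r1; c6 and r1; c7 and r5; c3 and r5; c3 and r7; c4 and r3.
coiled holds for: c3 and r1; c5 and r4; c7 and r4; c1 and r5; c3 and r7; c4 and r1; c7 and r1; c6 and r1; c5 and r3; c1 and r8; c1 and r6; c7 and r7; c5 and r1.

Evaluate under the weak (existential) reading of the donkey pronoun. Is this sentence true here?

True

"it" takes "a rope" as antecedent — a donkey pronoun bound across the clause boundary.
Weak reading: every climber c with some packed-rope has at least one packed-rope r such that inspected(c,r) ∧ coiled(c,r).
Per climber: c1:✓  c3:✓  c4:✓  c5:✓  c6:✓  c7:✓
Every climber in the restrictor has a witness.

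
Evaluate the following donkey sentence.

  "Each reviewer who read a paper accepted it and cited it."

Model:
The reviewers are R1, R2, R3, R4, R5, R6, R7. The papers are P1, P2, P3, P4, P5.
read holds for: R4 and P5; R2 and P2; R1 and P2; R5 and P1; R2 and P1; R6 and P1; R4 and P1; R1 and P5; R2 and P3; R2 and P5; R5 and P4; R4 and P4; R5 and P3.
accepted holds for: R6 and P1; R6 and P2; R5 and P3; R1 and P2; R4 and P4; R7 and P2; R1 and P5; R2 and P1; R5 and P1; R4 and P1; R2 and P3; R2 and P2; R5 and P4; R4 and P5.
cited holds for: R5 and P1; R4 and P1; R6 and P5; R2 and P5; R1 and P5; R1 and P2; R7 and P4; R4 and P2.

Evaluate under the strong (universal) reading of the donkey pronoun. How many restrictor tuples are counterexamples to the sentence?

"it" takes "a paper" as antecedent — a donkey pronoun bound across the clause boundary.
Strong reading: for every (r,p) with read(r,p), accepted(r,p) ∧ cited(r,p).
Restrictor pairs: (R1,P2) ✓  (R1,P5) ✓  (R2,P1) ✗  (R2,P2) ✗  (R2,P3) ✗  (R2,P5) ✗  (R4,P1) ✓  (R4,P4) ✗  (R4,P5) ✗  (R5,P1) ✓  (R5,P3) ✗  (R5,P4) ✗  (R6,P1) ✗
Counterexamples (restrictor pairs failing the scope): 9.

9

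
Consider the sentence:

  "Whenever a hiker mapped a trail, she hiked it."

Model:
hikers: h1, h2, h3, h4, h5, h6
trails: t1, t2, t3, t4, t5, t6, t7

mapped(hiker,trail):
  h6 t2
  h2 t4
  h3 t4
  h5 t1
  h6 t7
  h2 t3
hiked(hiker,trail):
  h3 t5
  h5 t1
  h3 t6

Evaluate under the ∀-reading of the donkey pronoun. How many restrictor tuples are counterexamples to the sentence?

5

"it" takes "a trail" as antecedent — a donkey pronoun bound across the clause boundary.
Strong reading: for every (h,t) with mapped(h,t), hiked(h,t).
Restrictor pairs: (h2,t3) ✗  (h2,t4) ✗  (h3,t4) ✗  (h5,t1) ✓  (h6,t2) ✗  (h6,t7) ✗
Counterexamples (restrictor pairs failing the scope): 5.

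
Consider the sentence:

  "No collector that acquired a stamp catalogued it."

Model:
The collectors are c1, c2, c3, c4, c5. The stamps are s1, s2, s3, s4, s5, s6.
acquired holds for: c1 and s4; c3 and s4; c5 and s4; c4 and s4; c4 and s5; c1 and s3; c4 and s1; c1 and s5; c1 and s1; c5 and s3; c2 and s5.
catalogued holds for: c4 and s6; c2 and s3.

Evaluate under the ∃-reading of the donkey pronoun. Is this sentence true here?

"it" takes "a stamp" as antecedent — a donkey pronoun bound across the clause boundary.
Truth condition: for no (c,s) with acquired(c,s) does catalogued(c,s) hold.
Restrictor pairs — does the scope hold? (c1,s1):fails  (c1,s3):fails  (c1,s4):fails  (c1,s5):fails  (c2,s5):fails  (c3,s4):fails  (c4,s1):fails  (c4,s4):fails  (c4,s5):fails  (c5,s3):fails  (c5,s4):fails
Scope holds for no restrictor pair, so the sentence is true.

True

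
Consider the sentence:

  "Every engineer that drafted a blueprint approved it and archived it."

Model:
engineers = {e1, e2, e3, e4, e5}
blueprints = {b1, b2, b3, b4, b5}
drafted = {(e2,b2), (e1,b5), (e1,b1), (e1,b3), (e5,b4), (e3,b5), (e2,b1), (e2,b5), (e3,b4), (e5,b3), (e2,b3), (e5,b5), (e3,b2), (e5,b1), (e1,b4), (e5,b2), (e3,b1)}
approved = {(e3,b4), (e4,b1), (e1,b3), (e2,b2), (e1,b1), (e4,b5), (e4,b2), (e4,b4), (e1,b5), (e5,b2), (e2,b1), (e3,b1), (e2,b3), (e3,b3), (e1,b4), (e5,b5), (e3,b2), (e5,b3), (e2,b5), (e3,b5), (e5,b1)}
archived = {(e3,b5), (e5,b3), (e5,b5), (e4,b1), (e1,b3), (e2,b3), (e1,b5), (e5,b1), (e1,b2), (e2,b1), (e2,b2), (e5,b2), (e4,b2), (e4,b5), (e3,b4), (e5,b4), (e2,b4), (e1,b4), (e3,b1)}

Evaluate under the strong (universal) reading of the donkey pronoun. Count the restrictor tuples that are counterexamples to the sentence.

"it" takes "a blueprint" as antecedent — a donkey pronoun bound across the clause boundary.
Strong reading: for every (e,b) with drafted(e,b), approved(e,b) ∧ archived(e,b).
Restrictor pairs: (e1,b1) ✗  (e1,b3) ✓  (e1,b4) ✓  (e1,b5) ✓  (e2,b1) ✓  (e2,b2) ✓  (e2,b3) ✓  (e2,b5) ✗  (e3,b1) ✓  (e3,b2) ✗  (e3,b4) ✓  (e3,b5) ✓  (e5,b1) ✓  (e5,b2) ✓  (e5,b3) ✓  (e5,b4) ✗  (e5,b5) ✓
Counterexamples (restrictor pairs failing the scope): 4.

4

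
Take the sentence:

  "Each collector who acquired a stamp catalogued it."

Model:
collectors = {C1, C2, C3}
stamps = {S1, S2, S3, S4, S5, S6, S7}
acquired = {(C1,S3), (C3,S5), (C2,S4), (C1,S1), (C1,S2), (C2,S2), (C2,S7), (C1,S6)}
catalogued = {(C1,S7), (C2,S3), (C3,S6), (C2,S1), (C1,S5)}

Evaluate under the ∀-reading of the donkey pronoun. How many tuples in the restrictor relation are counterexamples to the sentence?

8

"it" takes "a stamp" as antecedent — a donkey pronoun bound across the clause boundary.
Strong reading: for every (c,s) with acquired(c,s), catalogued(c,s).
Restrictor pairs: (C1,S1) ✗  (C1,S2) ✗  (C1,S3) ✗  (C1,S6) ✗  (C2,S2) ✗  (C2,S4) ✗  (C2,S7) ✗  (C3,S5) ✗
Counterexamples (restrictor pairs failing the scope): 8.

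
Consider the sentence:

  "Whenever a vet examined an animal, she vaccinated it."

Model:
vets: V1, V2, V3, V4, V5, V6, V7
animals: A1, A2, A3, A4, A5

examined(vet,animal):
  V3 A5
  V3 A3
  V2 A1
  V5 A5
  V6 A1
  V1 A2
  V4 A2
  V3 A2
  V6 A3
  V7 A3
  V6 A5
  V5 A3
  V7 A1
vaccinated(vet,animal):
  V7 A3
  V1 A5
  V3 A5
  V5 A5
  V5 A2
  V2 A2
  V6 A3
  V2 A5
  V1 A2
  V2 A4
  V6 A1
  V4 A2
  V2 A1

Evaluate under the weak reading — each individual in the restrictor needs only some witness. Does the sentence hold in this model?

"it" takes "an animal" as antecedent — a donkey pronoun bound across the clause boundary.
Weak reading: every vet v with some examined-animal has at least one examined-animal a such that vaccinated(v,a).
Per vet: V1:✓  V2:✓  V3:✓  V4:✓  V5:✓  V6:✓  V7:✓
Every vet in the restrictor has a witness.

True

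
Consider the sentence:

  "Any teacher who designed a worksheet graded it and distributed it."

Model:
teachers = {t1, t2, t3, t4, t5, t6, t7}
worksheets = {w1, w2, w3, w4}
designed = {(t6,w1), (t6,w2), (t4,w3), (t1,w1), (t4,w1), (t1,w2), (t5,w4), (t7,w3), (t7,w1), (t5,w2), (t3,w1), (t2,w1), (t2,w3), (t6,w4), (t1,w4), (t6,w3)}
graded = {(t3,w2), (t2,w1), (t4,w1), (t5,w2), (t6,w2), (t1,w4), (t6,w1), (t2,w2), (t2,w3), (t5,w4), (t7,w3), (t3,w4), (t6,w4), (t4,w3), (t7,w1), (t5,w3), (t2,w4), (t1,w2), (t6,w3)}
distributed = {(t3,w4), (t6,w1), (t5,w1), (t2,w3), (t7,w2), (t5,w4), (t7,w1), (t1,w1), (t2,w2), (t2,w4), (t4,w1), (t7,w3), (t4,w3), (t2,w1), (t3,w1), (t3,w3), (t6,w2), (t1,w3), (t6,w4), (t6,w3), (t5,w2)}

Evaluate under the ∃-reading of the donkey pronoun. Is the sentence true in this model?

False

"it" takes "a worksheet" as antecedent — a donkey pronoun bound across the clause boundary.
Weak reading: every teacher t with some designed-worksheet has at least one designed-worksheet w such that graded(t,w) ∧ distributed(t,w).
Per teacher: t1:✗  t2:✓  t3:✗  t4:✓  t5:✓  t6:✓  t7:✓
t1 has no witness among its designed-worksheets.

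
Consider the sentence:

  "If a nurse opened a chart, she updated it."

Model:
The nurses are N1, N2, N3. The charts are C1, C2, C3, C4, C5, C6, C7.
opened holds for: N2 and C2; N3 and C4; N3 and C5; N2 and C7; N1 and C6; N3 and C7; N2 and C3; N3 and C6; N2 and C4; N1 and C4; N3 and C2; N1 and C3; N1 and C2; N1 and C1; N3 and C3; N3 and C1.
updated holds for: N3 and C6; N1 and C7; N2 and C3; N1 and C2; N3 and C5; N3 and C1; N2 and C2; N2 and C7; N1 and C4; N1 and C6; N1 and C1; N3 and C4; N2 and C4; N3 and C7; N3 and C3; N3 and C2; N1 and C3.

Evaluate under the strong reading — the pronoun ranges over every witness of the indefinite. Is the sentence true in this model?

"it" takes "a chart" as antecedent — a donkey pronoun bound across the clause boundary.
Strong reading: for every (n,c) with opened(n,c), updated(n,c).
Restrictor pairs: (N1,C1) ✓  (N1,C2) ✓  (N1,C3) ✓  (N1,C4) ✓  (N1,C6) ✓  (N2,C2) ✓  (N2,C3) ✓  (N2,C4) ✓  (N2,C7) ✓  (N3,C1) ✓  (N3,C2) ✓  (N3,C3) ✓  (N3,C4) ✓  (N3,C5) ✓  (N3,C6) ✓  (N3,C7) ✓
Every restrictor pair satisfies the scope.

True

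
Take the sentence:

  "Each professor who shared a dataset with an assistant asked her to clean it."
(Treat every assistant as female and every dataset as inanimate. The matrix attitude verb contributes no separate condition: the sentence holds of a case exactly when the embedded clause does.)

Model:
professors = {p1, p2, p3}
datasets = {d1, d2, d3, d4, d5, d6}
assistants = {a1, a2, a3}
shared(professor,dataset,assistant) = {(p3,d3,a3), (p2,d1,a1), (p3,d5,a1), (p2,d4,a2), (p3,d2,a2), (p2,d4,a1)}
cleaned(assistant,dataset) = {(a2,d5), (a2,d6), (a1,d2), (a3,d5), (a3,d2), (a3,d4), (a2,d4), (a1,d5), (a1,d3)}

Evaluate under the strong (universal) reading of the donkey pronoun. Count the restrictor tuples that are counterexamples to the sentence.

4

"her" takes "an assistant" as antecedent and "it" takes "a dataset"; both are donkey pronouns co-varying with the restrictor.
Strong reading: for every (p,d,a) with shared(p,d,a), cleaned(a,d).
Restrictor triples: (p2,d1,a1)→cleaned(a1,d1) ✗  (p2,d4,a1)→cleaned(a1,d4) ✗  (p2,d4,a2)→cleaned(a2,d4) ✓  (p3,d2,a2)→cleaned(a2,d2) ✗  (p3,d3,a3)→cleaned(a3,d3) ✗  (p3,d5,a1)→cleaned(a1,d5) ✓
Counterexamples (restrictor triples failing the scope): 4.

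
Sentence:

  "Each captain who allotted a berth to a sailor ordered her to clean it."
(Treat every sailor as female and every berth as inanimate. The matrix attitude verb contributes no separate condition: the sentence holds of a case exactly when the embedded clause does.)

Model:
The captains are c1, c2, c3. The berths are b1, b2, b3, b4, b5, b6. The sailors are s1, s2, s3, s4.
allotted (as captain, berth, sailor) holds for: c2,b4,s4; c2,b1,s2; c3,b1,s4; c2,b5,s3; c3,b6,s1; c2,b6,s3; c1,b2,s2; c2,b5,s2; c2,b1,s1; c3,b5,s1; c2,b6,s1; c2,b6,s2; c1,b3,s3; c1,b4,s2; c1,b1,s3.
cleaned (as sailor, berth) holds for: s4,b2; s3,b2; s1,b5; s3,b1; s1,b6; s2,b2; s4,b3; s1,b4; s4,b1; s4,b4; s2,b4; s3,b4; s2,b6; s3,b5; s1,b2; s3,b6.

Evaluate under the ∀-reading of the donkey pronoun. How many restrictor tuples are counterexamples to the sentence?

"her" takes "a sailor" as antecedent and "it" takes "a berth"; both are donkey pronouns co-varying with the restrictor.
Strong reading: for every (c,b,s) with allotted(c,b,s), cleaned(s,b).
Restrictor triples: (c1,b1,s3)→cleaned(s3,b1) ✓  (c1,b2,s2)→cleaned(s2,b2) ✓  (c1,b3,s3)→cleaned(s3,b3) ✗  (c1,b4,s2)→cleaned(s2,b4) ✓  (c2,b1,s1)→cleaned(s1,b1) ✗  (c2,b1,s2)→cleaned(s2,b1) ✗  (c2,b4,s4)→cleaned(s4,b4) ✓  (c2,b5,s2)→cleaned(s2,b5) ✗  (c2,b5,s3)→cleaned(s3,b5) ✓  (c2,b6,s1)→cleaned(s1,b6) ✓  (c2,b6,s2)→cleaned(s2,b6) ✓  (c2,b6,s3)→cleaned(s3,b6) ✓  (c3,b1,s4)→cleaned(s4,b1) ✓  (c3,b5,s1)→cleaned(s1,b5) ✓  (c3,b6,s1)→cleaned(s1,b6) ✓
Counterexamples (restrictor triples failing the scope): 4.

4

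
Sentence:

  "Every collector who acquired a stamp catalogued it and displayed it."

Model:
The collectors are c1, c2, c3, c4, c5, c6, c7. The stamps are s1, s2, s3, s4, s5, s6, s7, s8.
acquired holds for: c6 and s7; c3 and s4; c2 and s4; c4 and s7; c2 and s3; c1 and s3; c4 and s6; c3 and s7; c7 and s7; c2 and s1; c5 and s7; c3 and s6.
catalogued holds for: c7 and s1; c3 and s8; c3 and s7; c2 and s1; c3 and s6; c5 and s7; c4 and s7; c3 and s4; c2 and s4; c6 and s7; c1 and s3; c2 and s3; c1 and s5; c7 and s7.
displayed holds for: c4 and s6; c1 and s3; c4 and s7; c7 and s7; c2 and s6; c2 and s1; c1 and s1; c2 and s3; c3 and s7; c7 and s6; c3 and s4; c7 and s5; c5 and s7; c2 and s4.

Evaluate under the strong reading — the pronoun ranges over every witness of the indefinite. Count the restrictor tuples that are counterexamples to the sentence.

3

"it" takes "a stamp" as antecedent — a donkey pronoun bound across the clause boundary.
Strong reading: for every (c,s) with acquired(c,s), catalogued(c,s) ∧ displayed(c,s).
Restrictor pairs: (c1,s3) ✓  (c2,s1) ✓  (c2,s3) ✓  (c2,s4) ✓  (c3,s4) ✓  (c3,s6) ✗  (c3,s7) ✓  (c4,s6) ✗  (c4,s7) ✓  (c5,s7) ✓  (c6,s7) ✗  (c7,s7) ✓
Counterexamples (restrictor pairs failing the scope): 3.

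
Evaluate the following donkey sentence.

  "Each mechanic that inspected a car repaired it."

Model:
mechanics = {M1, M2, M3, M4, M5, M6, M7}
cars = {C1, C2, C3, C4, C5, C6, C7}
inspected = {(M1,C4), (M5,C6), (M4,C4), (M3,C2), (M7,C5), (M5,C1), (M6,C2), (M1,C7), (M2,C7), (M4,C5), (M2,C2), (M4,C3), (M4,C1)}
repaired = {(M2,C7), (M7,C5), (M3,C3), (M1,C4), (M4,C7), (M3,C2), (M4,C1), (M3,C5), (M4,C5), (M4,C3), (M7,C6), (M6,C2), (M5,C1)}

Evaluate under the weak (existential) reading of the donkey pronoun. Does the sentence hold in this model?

"it" takes "a car" as antecedent — a donkey pronoun bound across the clause boundary.
Weak reading: every mechanic m with some inspected-car has at least one inspected-car c such that repaired(m,c).
Per mechanic: M1:✓  M2:✓  M3:✓  M4:✓  M5:✓  M6:✓  M7:✓
Every mechanic in the restrictor has a witness.

True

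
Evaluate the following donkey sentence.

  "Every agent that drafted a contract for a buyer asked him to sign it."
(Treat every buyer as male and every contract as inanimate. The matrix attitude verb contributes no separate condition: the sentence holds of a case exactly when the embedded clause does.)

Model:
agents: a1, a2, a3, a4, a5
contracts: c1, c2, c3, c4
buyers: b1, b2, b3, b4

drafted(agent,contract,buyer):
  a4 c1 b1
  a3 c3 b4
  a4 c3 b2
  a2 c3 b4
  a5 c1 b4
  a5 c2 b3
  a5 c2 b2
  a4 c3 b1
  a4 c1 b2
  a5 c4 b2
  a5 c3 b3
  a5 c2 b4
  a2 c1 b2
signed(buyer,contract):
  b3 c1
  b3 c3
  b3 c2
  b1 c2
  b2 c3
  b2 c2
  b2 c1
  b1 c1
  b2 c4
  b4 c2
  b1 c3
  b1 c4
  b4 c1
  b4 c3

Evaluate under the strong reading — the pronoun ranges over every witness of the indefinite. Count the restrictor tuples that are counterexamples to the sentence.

0

"him" takes "a buyer" as antecedent and "it" takes "a contract"; both are donkey pronouns co-varying with the restrictor.
Strong reading: for every (a,c,b) with drafted(a,c,b), signed(b,c).
Restrictor triples: (a2,c1,b2)→signed(b2,c1) ✓  (a2,c3,b4)→signed(b4,c3) ✓  (a3,c3,b4)→signed(b4,c3) ✓  (a4,c1,b1)→signed(b1,c1) ✓  (a4,c1,b2)→signed(b2,c1) ✓  (a4,c3,b1)→signed(b1,c3) ✓  (a4,c3,b2)→signed(b2,c3) ✓  (a5,c1,b4)→signed(b4,c1) ✓  (a5,c2,b2)→signed(b2,c2) ✓  (a5,c2,b3)→signed(b3,c2) ✓  (a5,c2,b4)→signed(b4,c2) ✓  (a5,c3,b3)→signed(b3,c3) ✓  (a5,c4,b2)→signed(b2,c4) ✓
Counterexamples (restrictor triples failing the scope): 0.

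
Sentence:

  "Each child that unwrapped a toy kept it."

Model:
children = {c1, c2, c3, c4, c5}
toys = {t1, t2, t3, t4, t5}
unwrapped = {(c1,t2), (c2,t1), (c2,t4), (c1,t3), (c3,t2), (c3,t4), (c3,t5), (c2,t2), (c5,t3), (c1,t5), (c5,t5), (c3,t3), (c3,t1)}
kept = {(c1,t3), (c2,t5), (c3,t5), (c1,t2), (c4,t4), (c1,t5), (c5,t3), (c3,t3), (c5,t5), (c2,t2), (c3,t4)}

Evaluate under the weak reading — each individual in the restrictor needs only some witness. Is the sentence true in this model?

"it" takes "a toy" as antecedent — a donkey pronoun bound across the clause boundary.
Weak reading: every child c with some unwrapped-toy has at least one unwrapped-toy t such that kept(c,t).
Per child: c1:✓  c2:✓  c3:✓  c5:✓
Every child in the restrictor has a witness.

True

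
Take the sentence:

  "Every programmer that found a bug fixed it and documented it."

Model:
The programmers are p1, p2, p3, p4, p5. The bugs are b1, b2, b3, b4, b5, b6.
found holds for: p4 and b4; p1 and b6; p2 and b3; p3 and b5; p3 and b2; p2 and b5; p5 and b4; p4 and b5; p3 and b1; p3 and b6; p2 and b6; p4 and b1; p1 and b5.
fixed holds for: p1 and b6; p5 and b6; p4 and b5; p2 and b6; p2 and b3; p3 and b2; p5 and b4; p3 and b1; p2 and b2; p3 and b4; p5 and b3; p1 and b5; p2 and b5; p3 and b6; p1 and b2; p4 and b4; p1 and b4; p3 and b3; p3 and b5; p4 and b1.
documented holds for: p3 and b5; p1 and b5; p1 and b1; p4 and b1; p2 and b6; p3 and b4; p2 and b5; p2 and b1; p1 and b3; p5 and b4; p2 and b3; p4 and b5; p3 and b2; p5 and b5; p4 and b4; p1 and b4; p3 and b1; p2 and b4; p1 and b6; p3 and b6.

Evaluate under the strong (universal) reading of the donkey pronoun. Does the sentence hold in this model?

"it" takes "a bug" as antecedent — a donkey pronoun bound across the clause boundary.
Strong reading: for every (p,b) with found(p,b), fixed(p,b) ∧ documented(p,b).
Restrictor pairs: (p1,b5) ✓  (p1,b6) ✓  (p2,b3) ✓  (p2,b5) ✓  (p2,b6) ✓  (p3,b1) ✓  (p3,b2) ✓  (p3,b5) ✓  (p3,b6) ✓  (p4,b1) ✓  (p4,b4) ✓  (p4,b5) ✓  (p5,b4) ✓
Every restrictor pair satisfies the scope.

True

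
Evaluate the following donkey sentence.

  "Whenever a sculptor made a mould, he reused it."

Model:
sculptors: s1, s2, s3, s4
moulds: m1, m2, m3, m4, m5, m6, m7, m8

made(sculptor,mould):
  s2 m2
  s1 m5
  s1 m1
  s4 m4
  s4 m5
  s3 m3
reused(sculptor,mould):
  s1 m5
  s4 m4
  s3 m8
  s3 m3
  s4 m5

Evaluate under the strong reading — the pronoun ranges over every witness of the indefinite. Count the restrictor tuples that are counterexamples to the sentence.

2

"it" takes "a mould" as antecedent — a donkey pronoun bound across the clause boundary.
Strong reading: for every (s,m) with made(s,m), reused(s,m).
Restrictor pairs: (s1,m1) ✗  (s1,m5) ✓  (s2,m2) ✗  (s3,m3) ✓  (s4,m4) ✓  (s4,m5) ✓
Counterexamples (restrictor pairs failing the scope): 2.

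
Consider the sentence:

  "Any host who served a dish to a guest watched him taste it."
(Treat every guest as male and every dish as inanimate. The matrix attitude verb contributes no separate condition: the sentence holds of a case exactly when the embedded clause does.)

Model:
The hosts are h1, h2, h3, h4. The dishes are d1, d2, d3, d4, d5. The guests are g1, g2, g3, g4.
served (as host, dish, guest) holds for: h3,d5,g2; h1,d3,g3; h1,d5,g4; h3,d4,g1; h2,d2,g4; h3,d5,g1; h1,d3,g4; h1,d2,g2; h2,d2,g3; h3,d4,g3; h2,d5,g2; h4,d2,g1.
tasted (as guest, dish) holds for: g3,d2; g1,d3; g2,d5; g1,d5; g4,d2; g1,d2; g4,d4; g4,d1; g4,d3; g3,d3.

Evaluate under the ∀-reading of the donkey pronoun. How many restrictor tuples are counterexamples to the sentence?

4

"him" takes "a guest" as antecedent and "it" takes "a dish"; both are donkey pronouns co-varying with the restrictor.
Strong reading: for every (h,d,g) with served(h,d,g), tasted(g,d).
Restrictor triples: (h1,d2,g2)→tasted(g2,d2) ✗  (h1,d3,g3)→tasted(g3,d3) ✓  (h1,d3,g4)→tasted(g4,d3) ✓  (h1,d5,g4)→tasted(g4,d5) ✗  (h2,d2,g3)→tasted(g3,d2) ✓  (h2,d2,g4)→tasted(g4,d2) ✓  (h2,d5,g2)→tasted(g2,d5) ✓  (h3,d4,g1)→tasted(g1,d4) ✗  (h3,d4,g3)→tasted(g3,d4) ✗  (h3,d5,g1)→tasted(g1,d5) ✓  (h3,d5,g2)→tasted(g2,d5) ✓  (h4,d2,g1)→tasted(g1,d2) ✓
Counterexamples (restrictor triples failing the scope): 4.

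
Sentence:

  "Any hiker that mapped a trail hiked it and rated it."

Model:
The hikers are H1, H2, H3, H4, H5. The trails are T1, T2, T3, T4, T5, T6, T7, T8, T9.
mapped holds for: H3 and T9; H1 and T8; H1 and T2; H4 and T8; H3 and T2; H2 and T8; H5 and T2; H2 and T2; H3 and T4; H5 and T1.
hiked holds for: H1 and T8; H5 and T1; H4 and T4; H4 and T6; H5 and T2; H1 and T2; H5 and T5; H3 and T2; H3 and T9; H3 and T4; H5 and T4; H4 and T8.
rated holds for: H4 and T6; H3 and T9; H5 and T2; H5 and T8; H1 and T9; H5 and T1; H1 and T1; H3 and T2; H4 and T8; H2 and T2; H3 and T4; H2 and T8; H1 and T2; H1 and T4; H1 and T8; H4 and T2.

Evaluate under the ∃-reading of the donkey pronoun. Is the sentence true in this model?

"it" takes "a trail" as antecedent — a donkey pronoun bound across the clause boundary.
Weak reading: every hiker h with some mapped-trail has at least one mapped-trail t such that hiked(h,t) ∧ rated(h,t).
Per hiker: H1:✓  H2:✗  H3:✓  H4:✓  H5:✓
H2 has no witness among its mapped-trails.

False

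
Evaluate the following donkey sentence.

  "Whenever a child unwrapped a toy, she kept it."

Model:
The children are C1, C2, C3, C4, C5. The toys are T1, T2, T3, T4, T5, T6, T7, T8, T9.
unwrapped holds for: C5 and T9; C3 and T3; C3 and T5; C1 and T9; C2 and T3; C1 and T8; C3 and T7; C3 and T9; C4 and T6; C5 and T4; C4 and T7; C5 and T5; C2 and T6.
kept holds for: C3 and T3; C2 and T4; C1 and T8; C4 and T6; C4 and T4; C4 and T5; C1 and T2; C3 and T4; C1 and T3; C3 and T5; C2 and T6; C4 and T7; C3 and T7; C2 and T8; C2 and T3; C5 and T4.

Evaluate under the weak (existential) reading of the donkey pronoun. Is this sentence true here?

True

"it" takes "a toy" as antecedent — a donkey pronoun bound across the clause boundary.
Weak reading: every child c with some unwrapped-toy has at least one unwrapped-toy t such that kept(c,t).
Per child: C1:✓  C2:✓  C3:✓  C4:✓  C5:✓
Every child in the restrictor has a witness.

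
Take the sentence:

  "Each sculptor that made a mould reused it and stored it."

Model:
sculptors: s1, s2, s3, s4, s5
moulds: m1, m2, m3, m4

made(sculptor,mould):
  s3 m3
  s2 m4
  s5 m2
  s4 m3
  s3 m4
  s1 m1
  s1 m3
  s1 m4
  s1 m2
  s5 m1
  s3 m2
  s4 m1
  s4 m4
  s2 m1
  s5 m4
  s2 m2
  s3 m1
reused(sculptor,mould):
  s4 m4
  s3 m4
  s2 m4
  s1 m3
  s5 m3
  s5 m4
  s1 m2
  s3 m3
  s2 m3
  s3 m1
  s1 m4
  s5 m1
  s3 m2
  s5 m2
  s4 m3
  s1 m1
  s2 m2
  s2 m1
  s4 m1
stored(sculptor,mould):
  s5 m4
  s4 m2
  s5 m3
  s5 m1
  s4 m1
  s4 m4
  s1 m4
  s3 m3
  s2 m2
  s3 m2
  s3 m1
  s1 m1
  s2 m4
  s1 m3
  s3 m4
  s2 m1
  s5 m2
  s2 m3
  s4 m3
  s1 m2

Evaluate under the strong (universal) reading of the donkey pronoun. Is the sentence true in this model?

"it" takes "a mould" as antecedent — a donkey pronoun bound across the clause boundary.
Strong reading: for every (s,m) with made(s,m), reused(s,m) ∧ stored(s,m).
Restrictor pairs: (s1,m1) ✓  (s1,m2) ✓  (s1,m3) ✓  (s1,m4) ✓  (s2,m1) ✓  (s2,m2) ✓  (s2,m4) ✓  (s3,m1) ✓  (s3,m2) ✓  (s3,m3) ✓  (s3,m4) ✓  (s4,m1) ✓  (s4,m3) ✓  (s4,m4) ✓  (s5,m1) ✓  (s5,m2) ✓  (s5,m4) ✓
Every restrictor pair satisfies the scope.

True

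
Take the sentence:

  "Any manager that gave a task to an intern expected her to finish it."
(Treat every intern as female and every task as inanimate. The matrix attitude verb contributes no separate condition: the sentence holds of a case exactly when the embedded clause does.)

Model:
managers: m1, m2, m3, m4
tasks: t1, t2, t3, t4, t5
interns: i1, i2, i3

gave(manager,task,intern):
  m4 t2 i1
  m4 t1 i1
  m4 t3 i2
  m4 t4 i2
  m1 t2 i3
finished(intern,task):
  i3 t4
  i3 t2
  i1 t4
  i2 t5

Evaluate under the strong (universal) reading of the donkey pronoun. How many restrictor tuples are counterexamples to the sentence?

4

"her" takes "an intern" as antecedent and "it" takes "a task"; both are donkey pronouns co-varying with the restrictor.
Strong reading: for every (m,t,i) with gave(m,t,i), finished(i,t).
Restrictor triples: (m1,t2,i3)→finished(i3,t2) ✓  (m4,t1,i1)→finished(i1,t1) ✗  (m4,t2,i1)→finished(i1,t2) ✗  (m4,t3,i2)→finished(i2,t3) ✗  (m4,t4,i2)→finished(i2,t4) ✗
Counterexamples (restrictor triples failing the scope): 4.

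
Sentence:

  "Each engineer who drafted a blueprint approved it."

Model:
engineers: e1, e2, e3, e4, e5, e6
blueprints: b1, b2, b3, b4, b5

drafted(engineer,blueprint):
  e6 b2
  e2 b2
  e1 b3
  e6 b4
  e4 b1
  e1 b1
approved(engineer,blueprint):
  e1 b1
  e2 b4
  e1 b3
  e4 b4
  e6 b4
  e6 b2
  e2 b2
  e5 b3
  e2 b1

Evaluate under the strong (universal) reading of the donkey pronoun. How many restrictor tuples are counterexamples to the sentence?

1

"it" takes "a blueprint" as antecedent — a donkey pronoun bound across the clause boundary.
Strong reading: for every (e,b) with drafted(e,b), approved(e,b).
Restrictor pairs: (e1,b1) ✓  (e1,b3) ✓  (e2,b2) ✓  (e4,b1) ✗  (e6,b2) ✓  (e6,b4) ✓
Counterexamples (restrictor pairs failing the scope): 1.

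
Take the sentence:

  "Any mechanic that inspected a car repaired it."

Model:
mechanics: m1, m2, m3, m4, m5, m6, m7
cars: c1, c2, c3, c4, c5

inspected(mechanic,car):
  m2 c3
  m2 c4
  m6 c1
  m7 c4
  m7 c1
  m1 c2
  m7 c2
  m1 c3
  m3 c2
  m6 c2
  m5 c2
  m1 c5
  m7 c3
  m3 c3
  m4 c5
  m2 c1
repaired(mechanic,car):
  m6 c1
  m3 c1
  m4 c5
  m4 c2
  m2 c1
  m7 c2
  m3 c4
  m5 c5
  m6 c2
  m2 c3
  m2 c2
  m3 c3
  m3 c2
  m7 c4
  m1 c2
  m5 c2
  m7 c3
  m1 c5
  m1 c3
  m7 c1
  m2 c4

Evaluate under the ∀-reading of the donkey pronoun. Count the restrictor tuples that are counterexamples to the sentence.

0

"it" takes "a car" as antecedent — a donkey pronoun bound across the clause boundary.
Strong reading: for every (m,c) with inspected(m,c), repaired(m,c).
Restrictor pairs: (m1,c2) ✓  (m1,c3) ✓  (m1,c5) ✓  (m2,c1) ✓  (m2,c3) ✓  (m2,c4) ✓  (m3,c2) ✓  (m3,c3) ✓  (m4,c5) ✓  (m5,c2) ✓  (m6,c1) ✓  (m6,c2) ✓  (m7,c1) ✓  (m7,c2) ✓  (m7,c3) ✓  (m7,c4) ✓
Counterexamples (restrictor pairs failing the scope): 0.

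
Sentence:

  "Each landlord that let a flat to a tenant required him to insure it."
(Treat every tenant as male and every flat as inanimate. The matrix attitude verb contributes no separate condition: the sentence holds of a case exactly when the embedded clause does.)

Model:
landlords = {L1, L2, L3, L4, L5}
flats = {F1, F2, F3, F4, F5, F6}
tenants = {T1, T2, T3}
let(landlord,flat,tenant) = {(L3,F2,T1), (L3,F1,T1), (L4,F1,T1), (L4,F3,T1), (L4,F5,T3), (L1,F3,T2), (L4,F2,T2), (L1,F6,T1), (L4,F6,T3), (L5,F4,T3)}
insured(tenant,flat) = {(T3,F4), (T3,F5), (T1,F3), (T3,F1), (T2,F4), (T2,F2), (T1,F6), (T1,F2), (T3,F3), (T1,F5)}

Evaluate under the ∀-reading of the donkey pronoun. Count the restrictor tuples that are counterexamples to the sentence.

"him" takes "a tenant" as antecedent and "it" takes "a flat"; both are donkey pronouns co-varying with the restrictor.
Strong reading: for every (l,f,t) with let(l,f,t), insured(t,f).
Restrictor triples: (L1,F3,T2)→insured(T2,F3) ✗  (L1,F6,T1)→insured(T1,F6) ✓  (L3,F1,T1)→insured(T1,F1) ✗  (L3,F2,T1)→insured(T1,F2) ✓  (L4,F1,T1)→insured(T1,F1) ✗  (L4,F2,T2)→insured(T2,F2) ✓  (L4,F3,T1)→insured(T1,F3) ✓  (L4,F5,T3)→insured(T3,F5) ✓  (L4,F6,T3)→insured(T3,F6) ✗  (L5,F4,T3)→insured(T3,F4) ✓
Counterexamples (restrictor triples failing the scope): 4.

4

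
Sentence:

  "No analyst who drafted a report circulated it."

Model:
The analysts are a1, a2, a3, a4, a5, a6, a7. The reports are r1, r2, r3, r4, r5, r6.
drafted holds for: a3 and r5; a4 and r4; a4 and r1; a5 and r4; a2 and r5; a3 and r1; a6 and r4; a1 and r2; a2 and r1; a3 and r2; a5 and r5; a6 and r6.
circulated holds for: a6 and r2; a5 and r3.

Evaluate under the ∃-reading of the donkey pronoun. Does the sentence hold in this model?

True

"it" takes "a report" as antecedent — a donkey pronoun bound across the clause boundary.
Truth condition: for no (a,r) with drafted(a,r) does circulated(a,r) hold.
Restrictor pairs — does the scope hold? (a1,r2):fails  (a2,r1):fails  (a2,r5):fails  (a3,r1):fails  (a3,r2):fails  (a3,r5):fails  (a4,r1):fails  (a4,r4):fails  (a5,r4):fails  (a5,r5):fails  (a6,r4):fails  (a6,r6):fails
Scope holds for no restrictor pair, so the sentence is true.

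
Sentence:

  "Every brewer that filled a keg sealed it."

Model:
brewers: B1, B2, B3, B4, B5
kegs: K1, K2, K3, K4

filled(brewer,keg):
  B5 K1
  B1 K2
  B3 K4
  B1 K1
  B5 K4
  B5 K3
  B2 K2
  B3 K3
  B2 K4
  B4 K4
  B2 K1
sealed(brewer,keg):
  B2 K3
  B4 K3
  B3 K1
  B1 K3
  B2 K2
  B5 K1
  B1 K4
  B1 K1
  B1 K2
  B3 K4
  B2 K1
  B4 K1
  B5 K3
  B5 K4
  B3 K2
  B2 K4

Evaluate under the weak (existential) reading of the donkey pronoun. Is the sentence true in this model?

"it" takes "a keg" as antecedent — a donkey pronoun bound across the clause boundary.
Weak reading: every brewer b with some filled-keg has at least one filled-keg k such that sealed(b,k).
Per brewer: B1:✓  B2:✓  B3:✓  B4:✗  B5:✓
B4 has no witness among its filled-kegs.

False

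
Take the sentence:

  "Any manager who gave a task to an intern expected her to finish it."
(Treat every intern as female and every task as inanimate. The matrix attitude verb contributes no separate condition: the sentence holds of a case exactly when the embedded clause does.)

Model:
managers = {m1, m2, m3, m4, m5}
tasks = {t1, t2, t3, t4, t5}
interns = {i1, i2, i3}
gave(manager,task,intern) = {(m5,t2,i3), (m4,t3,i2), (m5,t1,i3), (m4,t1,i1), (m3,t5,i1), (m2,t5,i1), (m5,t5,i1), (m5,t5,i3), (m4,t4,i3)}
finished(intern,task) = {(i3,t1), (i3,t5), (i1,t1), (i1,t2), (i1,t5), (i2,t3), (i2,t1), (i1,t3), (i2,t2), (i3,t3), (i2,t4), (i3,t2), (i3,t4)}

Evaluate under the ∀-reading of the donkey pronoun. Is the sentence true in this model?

True

"her" takes "an intern" as antecedent and "it" takes "a task"; both are donkey pronouns co-varying with the restrictor.
Strong reading: for every (m,t,i) with gave(m,t,i), finished(i,t).
Restrictor triples: (m2,t5,i1)→finished(i1,t5) ✓  (m3,t5,i1)→finished(i1,t5) ✓  (m4,t1,i1)→finished(i1,t1) ✓  (m4,t3,i2)→finished(i2,t3) ✓  (m4,t4,i3)→finished(i3,t4) ✓  (m5,t1,i3)→finished(i3,t1) ✓  (m5,t2,i3)→finished(i3,t2) ✓  (m5,t5,i1)→finished(i1,t5) ✓  (m5,t5,i3)→finished(i3,t5) ✓
Every restrictor triple satisfies the scope.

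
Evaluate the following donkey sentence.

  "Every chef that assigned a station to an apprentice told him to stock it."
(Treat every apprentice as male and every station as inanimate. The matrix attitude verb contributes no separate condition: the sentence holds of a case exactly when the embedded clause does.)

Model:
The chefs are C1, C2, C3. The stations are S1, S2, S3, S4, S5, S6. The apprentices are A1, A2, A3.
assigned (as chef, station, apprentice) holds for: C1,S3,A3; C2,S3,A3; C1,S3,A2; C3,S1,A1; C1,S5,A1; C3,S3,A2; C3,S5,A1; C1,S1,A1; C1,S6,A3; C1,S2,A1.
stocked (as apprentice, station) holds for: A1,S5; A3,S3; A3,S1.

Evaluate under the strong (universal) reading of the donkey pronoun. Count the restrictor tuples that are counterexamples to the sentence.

"him" takes "an apprentice" as antecedent and "it" takes "a station"; both are donkey pronouns co-varying with the restrictor.
Strong reading: for every (c,s,a) with assigned(c,s,a), stocked(a,s).
Restrictor triples: (C1,S1,A1)→stocked(A1,S1) ✗  (C1,S2,A1)→stocked(A1,S2) ✗  (C1,S3,A2)→stocked(A2,S3) ✗  (C1,S3,A3)→stocked(A3,S3) ✓  (C1,S5,A1)→stocked(A1,S5) ✓  (C1,S6,A3)→stocked(A3,S6) ✗  (C2,S3,A3)→stocked(A3,S3) ✓  (C3,S1,A1)→stocked(A1,S1) ✗  (C3,S3,A2)→stocked(A2,S3) ✗  (C3,S5,A1)→stocked(A1,S5) ✓
Counterexamples (restrictor triples failing the scope): 6.

6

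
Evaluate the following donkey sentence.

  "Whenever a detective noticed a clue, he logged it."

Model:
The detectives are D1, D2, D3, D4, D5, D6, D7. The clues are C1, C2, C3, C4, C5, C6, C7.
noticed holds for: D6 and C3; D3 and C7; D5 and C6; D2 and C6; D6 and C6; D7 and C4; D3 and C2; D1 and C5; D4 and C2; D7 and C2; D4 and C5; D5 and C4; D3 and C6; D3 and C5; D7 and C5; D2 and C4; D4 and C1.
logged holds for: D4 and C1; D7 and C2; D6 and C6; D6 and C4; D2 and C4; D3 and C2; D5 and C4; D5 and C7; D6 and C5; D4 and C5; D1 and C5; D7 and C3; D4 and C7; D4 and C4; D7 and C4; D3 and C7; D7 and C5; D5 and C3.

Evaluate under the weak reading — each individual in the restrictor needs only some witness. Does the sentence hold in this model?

True

"it" takes "a clue" as antecedent — a donkey pronoun bound across the clause boundary.
Weak reading: every detective d with some noticed-clue has at least one noticed-clue c such that logged(d,c).
Per detective: D1:✓  D2:✓  D3:✓  D4:✓  D5:✓  D6:✓  D7:✓
Every detective in the restrictor has a witness.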